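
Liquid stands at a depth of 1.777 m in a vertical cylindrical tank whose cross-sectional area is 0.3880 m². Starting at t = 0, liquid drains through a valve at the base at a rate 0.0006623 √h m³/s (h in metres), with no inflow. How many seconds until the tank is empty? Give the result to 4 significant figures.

With no inflow, A dh/dt = −0.0006623 √h.
This is separable: 2 d(√h)/dt = −0.0006623/A, so √h = √h₀ − (0.0006623/(2A)) t.
Set h = 0: 2√h₀ = (0.0006623/A) t_empty ⇒ t_empty = 2A√h₀/0.0006623.
t_empty = 2·0.3880·√1.777/0.0006623 = 0.776000·1.33304/0.0006623 = 1561.89 s.

1562 s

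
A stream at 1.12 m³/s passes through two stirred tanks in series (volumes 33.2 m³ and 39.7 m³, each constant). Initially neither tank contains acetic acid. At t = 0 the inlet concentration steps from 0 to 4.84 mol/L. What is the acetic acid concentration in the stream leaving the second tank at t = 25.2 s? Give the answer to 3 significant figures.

0.885 mol/L

Time constants: τᵢ = Vᵢ/Q for each well-mixed tank.
τ₁ = 33.2/1.12 = 29.643 s; τ₂ = 39.7/1.12 = 35.446 s.
Solving the cascade with C₁(0)=C₂(0)=0 gives C₂(t) = C_in[1 − (τ₁ e^(−t/τ₁) − τ₂ e^(−t/τ₂))/(τ₁ − τ₂)].
At t = 25.2: e^(−t/τ₁) = 0.42736, e^(−t/τ₂) = 0.49119.
C₂ = 4.84·[1 − (29.643·0.42736 − 35.446·0.49119)/(-5.8036)] = 4.84·0.18283 = 0.88488 mol/L.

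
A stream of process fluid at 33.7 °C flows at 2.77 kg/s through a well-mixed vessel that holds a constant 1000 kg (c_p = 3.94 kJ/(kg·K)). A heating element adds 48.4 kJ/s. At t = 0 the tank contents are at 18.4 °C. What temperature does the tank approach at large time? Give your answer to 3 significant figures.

M c_p dT/dt = ṁ c_p (T_in − T) + Q̇.
At steady state dT/dt = 0 ⇒ T_ss = T_in + Q̇/(ṁ c_p) = 33.7 + 48.4/(2.77·3.94) = 38.135 °C.

38.1 °C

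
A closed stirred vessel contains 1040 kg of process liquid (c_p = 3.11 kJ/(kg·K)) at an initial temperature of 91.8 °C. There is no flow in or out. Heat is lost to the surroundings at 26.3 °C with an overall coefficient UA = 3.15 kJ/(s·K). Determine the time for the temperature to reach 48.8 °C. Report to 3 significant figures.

1100 s

First-law balance (no shaft work): M c_p dT/dt = −UA(T − T_amb).
τ = M c_p/UA = 1026.8 s; T_ss = T_amb = 26.300 °C.
T(t) = T_ss + (T₀ − T_ss)e^(−t/τ); set T = 48.8:
t = −τ ln[(T − T_ss)/(T₀ − T_ss)] = −1026.8 · ln(0.34351) = 1097.2 s.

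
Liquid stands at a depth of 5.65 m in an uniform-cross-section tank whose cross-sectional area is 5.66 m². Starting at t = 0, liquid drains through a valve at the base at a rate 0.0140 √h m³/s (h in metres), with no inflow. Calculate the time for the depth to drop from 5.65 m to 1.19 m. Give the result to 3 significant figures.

Accumulation of liquid (constant cross-section A): A dh/dt = −0.0140 √h.
This is separable: 2 d(√h)/dt = −0.0140/A, so √h = √h₀ − (0.0140/(2A)) t.
t = 2A(√h₀ − √h)/0.0140 = 2·5.66·(√5.65 − √1.19)/0.0140
  = 11.320 × (2.3770 − 1.0909) / 0.0140 = 1039.9 s.

1040 s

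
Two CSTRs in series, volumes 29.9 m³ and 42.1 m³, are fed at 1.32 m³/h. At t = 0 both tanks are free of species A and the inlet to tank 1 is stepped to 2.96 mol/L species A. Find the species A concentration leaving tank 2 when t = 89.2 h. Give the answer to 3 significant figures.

Each tank obeys Vᵢ dCᵢ/dt = Q(Cᵢ₋₁ − Cᵢ), so τᵢ = Vᵢ/Q.
τ₁ = 29.9/1.32 = 22.652 h; τ₂ = 42.1/1.32 = 31.894 h.
Solving the cascade with C₁(0)=C₂(0)=0 gives C₂(t) = C_in[1 − (τ₁ e^(−t/τ₁) − τ₂ e^(−t/τ₂))/(τ₁ − τ₂)].
At t = 89.2: e^(−t/τ₁) = 0.019489, e^(−t/τ₂) = 0.061007.
C₂ = 2.96·[1 − (22.652·0.019489 − 31.894·0.061007)/(-9.2424)] = 2.96·0.83724 = 2.4782 mol/L.

2.48 mol/L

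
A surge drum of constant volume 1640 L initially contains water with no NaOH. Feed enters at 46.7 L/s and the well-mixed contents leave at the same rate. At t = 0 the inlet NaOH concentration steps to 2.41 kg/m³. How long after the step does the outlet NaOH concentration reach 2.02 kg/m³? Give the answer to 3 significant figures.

Species balance on the tank: V dC/dt = Q(C_in − C), so τ = V/Q = 35.118 s.
C(t) = C_in + (C₀ − C_in) e^(−t/τ). Set C = 2.02 and solve for t:
e^(−t/τ) = (C − C_in)/(C₀ − C_in) = (2.02 − 2.41)/(0 − 2.41) = 0.16183
t = −τ ln(…) = 35.118 × 1.8212 = 63.958 s.

64.0 s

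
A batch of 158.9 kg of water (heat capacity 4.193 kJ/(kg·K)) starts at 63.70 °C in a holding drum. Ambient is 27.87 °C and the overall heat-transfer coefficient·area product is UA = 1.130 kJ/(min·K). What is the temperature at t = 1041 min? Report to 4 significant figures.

Heat balance on the well-mixed liquid: M c_p dT/dt = −UA(T − T_amb).
dT/dt = (T_ss − T)/τ with T_ss = T_amb = 27.8700 °C, τ = M c_p/UA = 158.9·4.193/1.130 = 589.617 min.
T approaches T_ss exponentially: T(t) = T_ss + (T₀ − T_ss) e^(−t/τ).
T(1041) = 27.8700 + (35.8300)·0.171092 = 34.0002 °C.

34.00 °C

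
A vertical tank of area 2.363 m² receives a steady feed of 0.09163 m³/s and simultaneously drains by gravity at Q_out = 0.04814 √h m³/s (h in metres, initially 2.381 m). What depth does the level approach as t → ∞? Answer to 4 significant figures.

3.623 m

A dh/dt = Q_in − 0.04814 √h. Steady state requires inflow = outflow:
Q_in = 0.04814 √h_ss ⇒ √h_ss = 0.09163/0.04814 = 1.90341.
h_ss = 1.90341² = 3.62296 m. (Since h₀ = 2.381 m < h_ss, the level will rise toward this value.)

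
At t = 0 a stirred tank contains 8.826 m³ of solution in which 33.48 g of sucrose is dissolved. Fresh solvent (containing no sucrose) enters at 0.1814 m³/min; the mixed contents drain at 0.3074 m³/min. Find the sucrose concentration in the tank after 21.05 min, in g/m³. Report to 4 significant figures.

Total volume: dV/dt = Q_in − Q_out = -0.126000 m³/min, so V(t) = 8.826 − 0.126000 t and V(21.05) = 6.17370 m³.
Species balance (pure solvent in): dm/dt = −Q_out · m/V(t).
Separate: dm/m = −Q_out dt/V(t) ⇒ ln(m/m₀) = −(Q_out/(Q_in−Q_out)) ln(V/V₀).
m = m₀ (V₀/V)^(Q_out/(Q_in−Q_out)) = 33.48 × (8.826/6.17370)^(-2.43968) = 13.9992 g.
C = m/V = 13.9992/6.17370 = 2.26755 g/m³.

2.268 g/m³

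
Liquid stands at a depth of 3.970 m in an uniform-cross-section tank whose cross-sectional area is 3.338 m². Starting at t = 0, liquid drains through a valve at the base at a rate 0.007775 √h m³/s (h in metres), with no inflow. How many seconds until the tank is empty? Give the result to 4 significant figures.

1711 s

With no inflow, A dh/dt = −0.007775 √h.
This is separable: 2 d(√h)/dt = −0.007775/A, so √h = √h₀ − (0.007775/(2A)) t.
Set h = 0: 2√h₀ = (0.007775/A) t_empty ⇒ t_empty = 2A√h₀/0.007775.
t_empty = 2·3.338·√3.970/0.007775 = 6.67600·1.99249/0.007775 = 1710.85 s.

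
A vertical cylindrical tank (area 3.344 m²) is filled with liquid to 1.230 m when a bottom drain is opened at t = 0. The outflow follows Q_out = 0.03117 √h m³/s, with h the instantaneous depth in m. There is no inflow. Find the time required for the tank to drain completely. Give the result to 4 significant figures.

238.0 s

A dh/dt = −Q_out = −0.03117 √h.
Separate and integrate: 2(√h − √h₀) = −(0.03117/A) t.
Set h = 0: 2√h₀ = (0.03117/A) t_empty ⇒ t_empty = 2A√h₀/0.03117.
t_empty = 2·3.344·√1.230/0.03117 = 6.68800·1.10905/0.03117 = 237.964 s.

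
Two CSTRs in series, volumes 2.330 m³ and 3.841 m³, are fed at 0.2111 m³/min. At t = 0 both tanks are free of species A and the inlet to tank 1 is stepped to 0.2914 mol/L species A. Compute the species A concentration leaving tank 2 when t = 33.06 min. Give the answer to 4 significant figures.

Time constants: τᵢ = Vᵢ/Q for each well-mixed tank.
τ₁ = 2.330/0.2111 = 11.0374 min; τ₂ = 3.841/0.2111 = 18.1952 min.
Solving the cascade with C₁(0)=C₂(0)=0 gives C₂(t) = C_in[1 − (τ₁ e^(−t/τ₁) − τ₂ e^(−t/τ₂))/(τ₁ − τ₂)].
At t = 33.06: e^(−t/τ₁) = 0.0500234, e^(−t/τ₂) = 0.162518.
C₂ = 0.2914·[1 − (11.0374·0.0500234 − 18.1952·0.162518)/(-7.15775)] = 0.2914·0.664012 = 0.193493 mol/L.

0.1935 mol/L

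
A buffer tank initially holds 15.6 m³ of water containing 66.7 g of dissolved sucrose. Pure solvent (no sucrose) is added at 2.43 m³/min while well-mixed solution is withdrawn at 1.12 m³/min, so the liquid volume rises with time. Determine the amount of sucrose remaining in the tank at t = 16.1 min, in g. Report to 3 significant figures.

32.1 g

Let m(t) be the amount of sucrose. Volume: V(t) = V₀ + (Q_in − Q_out) t = 15.6 + 1.3100 t; V(16.1) = 36.691 m³.
Species balance (pure solvent in): dm/dt = −Q_out · m/V(t).
Separate: dm/m = −Q_out dt/V(t) ⇒ ln(m/m₀) = −(Q_out/(Q_in−Q_out)) ln(V/V₀).
m = m₀ (V₀/V)^(Q_out/(Q_in−Q_out)) = 66.7 × (15.6/36.691)^(0.85496) = 32.104 g.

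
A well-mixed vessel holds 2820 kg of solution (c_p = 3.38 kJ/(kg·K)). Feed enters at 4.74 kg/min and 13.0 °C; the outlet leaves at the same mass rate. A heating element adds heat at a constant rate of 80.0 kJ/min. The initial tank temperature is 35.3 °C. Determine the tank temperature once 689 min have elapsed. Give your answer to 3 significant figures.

23.4 °C

M c_p dT/dt = ṁ c_p (T_in − T) + Q̇.
τ = M/ṁ = 594.94 min; T_ss = T_in + Q̇/(ṁ c_p) = 13.0 + 80.0/(4.74·3.38) = 17.993 °C.
Solution: T(t) = T_ss + (T₀ − T_ss) e^(−t/τ).
T(689) = 17.993 + (17.307)·e^(−689/594.94) = 17.993 + (17.307)·0.31408 = 23.429 °C.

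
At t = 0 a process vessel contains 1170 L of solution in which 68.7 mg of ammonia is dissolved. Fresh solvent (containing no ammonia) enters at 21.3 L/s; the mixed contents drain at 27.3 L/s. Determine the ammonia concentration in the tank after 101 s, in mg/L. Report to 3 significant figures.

0.00440 mg/L

Let m(t) be the amount of ammonia. Volume: V(t) = V₀ + (Q_in − Q_out) t = 1170 − 6.0000 t; V(101) = 564.00 L.
Species balance (pure solvent in): dm/dt = −Q_out · m/V(t).
Separate: dm/m = −Q_out dt/V(t) ⇒ ln(m/m₀) = −(Q_out/(Q_in−Q_out)) ln(V/V₀).
m = m₀ (V₀/V)^(Q_out/(Q_in−Q_out)) = 68.7 × (1170/564.00)^(-4.5500) = 2.4833 mg.
C = m/V = 2.4833/564.00 = 0.0044030 mg/L.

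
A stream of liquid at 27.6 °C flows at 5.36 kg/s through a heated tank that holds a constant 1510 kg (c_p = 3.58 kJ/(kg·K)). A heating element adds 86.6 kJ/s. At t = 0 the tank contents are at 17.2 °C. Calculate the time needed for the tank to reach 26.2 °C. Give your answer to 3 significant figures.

261 s

Heat balance on the well-mixed liquid: M c_p dT/dt = ṁ c_p (T_in − T) + 86.6.
τ = M/ṁ = 281.72 s; T_ss = T_in + Q̇/(ṁ c_p) = 32.113 °C.
T(t) = T_ss + (T₀ − T_ss) e^(−t/τ). Set T = 26.2:
e^(−t/τ) = (26.2 − 32.113)/(17.2 − 32.113) = 0.39650
t = −281.72 · ln(0.39650) = 260.61 s.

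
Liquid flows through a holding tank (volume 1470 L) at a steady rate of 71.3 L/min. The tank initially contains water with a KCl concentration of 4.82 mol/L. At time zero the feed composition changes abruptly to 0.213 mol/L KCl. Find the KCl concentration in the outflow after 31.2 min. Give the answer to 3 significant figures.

1.23 mol/L

Transient balance on the dissolved component: V dC/dt = Q(C_in − C).
Rewrite as dC/dt + C/τ = C_in/τ, τ = V/Q = 20.617 min.
C approaches C_in exponentially: C(t) = C_in + (C₀ − C_in) e^(−t/τ).
C(31.2) = 0.213 + (4.82 − 0.213)·e^(−31.2/20.617) = 0.213 + (4.6070)·0.22018 = 1.2274 mol/L.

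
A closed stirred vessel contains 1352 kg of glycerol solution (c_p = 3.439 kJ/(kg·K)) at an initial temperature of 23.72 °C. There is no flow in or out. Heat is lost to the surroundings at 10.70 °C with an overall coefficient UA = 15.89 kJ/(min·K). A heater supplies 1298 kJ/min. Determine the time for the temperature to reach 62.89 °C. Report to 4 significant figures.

247.2 min

Unsteady energy balance on the tank contents: M c_p dT/dt = −UA(T − T_amb) + Q̇.
τ = M c_p/UA = 292.607 min; T_ss = T_amb + Q̇/UA = 10.70 + 1298/15.89 = 92.3866 °C.
T(t) = T_ss + (T₀ − T_ss)e^(−t/τ); set T = 62.89:
t = −τ ln[(T − T_ss)/(T₀ − T_ss)] = −292.607 · ln(0.429563) = 247.250 min.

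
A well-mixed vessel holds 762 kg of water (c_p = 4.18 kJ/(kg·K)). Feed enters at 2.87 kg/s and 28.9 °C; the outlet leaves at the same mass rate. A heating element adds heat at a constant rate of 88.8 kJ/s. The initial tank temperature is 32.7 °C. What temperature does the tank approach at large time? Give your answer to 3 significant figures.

M c_p dT/dt = ṁ c_p (T_in − T) + Q̇.
At steady state dT/dt = 0 ⇒ T_ss = T_in + Q̇/(ṁ c_p) = 28.9 + 88.8/(2.87·4.18) = 36.302 °C.

36.3 °C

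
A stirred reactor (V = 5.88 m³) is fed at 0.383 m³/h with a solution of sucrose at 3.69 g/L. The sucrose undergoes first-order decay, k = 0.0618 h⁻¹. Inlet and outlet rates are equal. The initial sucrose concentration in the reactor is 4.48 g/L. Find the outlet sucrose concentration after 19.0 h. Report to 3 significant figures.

Accumulation = in − out − consumed: V dC/dt = Q C_in − Q C − k V C.
This is linear with rate a = Q/V + k = 0.12694 h⁻¹.
C_ss = Q C_in/(Q + kV) = 1.8935 g/L; C(t) = C_ss + (C₀ − C_ss) e^(−a t).
C(19.0) = 1.8935 + (2.5865)·e^(−0.12694·19.0) = 1.8935 + (2.5865)·0.089655 = 2.1254 g/L.

2.13 g/L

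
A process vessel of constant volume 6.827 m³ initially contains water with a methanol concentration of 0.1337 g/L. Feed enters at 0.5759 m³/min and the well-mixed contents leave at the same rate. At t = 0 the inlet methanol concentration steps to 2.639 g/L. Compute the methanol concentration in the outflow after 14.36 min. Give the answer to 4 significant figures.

Accumulation = in − out for the solute gives V dC/dt = Q(C_in − C).
Time constant τ = V/Q = 6.827/0.5759 = 11.8545 min.
C approaches C_in exponentially: C(t) = C_in + (C₀ − C_in) e^(−t/τ).
C(14.36) = 2.639 + (0.1337 − 2.639)·e^(−14.36/11.8545) = 2.639 + (-2.50530)·0.297793 = 1.89294 g/L.

1.893 g/L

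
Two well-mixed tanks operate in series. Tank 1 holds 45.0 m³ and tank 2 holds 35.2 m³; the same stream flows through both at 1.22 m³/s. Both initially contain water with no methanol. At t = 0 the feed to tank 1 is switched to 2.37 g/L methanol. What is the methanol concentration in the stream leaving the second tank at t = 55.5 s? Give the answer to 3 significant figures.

Species balance on tank i: dCᵢ/dt = (Cᵢ₋₁ − Cᵢ)/τᵢ with τᵢ = Vᵢ/Q.
τ₁ = 45.0/1.22 = 36.885 s; τ₂ = 35.2/1.22 = 28.852 s.
Solving the cascade with C₁(0)=C₂(0)=0 gives C₂(t) = C_in[1 − (τ₁ e^(−t/τ₁) − τ₂ e^(−t/τ₂))/(τ₁ − τ₂)].
At t = 55.5: e^(−t/τ₁) = 0.22209, e^(−t/τ₂) = 0.14608.
C₂ = 2.37·[1 − (36.885·0.22209 − 28.852·0.14608)/(8.0328)] = 2.37·0.50490 = 1.1966 g/L.

1.20 g/L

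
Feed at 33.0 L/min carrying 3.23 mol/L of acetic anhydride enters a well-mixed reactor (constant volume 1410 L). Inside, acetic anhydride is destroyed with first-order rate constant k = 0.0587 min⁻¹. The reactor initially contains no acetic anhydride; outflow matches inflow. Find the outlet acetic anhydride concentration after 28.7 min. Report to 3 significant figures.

Accumulation = in − out − consumed: V dC/dt = Q C_in − Q C − k V C.
dC/dt = (Q/V) C_in − (Q/V + k) C; effective rate a = Q/V + k = 0.023404 + 0.0587 = 0.082104 min⁻¹.
C_ss = Q C_in/(Q + kV) = 0.92073 mol/L; C(t) = C_ss + (C₀ − C_ss) e^(−a t).
C(28.7) = 0.92073 + (-0.92073)·e^(−0.082104·28.7) = 0.92073 + (-0.92073)·0.094761 = 0.83348 mol/L.

0.833 mol/L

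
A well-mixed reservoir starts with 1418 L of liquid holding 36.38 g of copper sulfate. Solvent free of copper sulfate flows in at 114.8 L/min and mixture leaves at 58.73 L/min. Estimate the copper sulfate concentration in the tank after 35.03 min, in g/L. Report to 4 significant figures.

0.004328 g/L

Total volume: dV/dt = Q_in − Q_out = 56.0700 L/min, so V(t) = 1418 + 56.0700 t and V(35.03) = 3382.13 L.
No copper sulfate enters, so dm/dt = −Q_out · (m/V).
dm/m = −Q_out dt/(V₀ + 56.0700 t); integrating gives ln(m/m₀) = −(Q_out/(Q_in−Q_out)) ln(V/V₀).
m = m₀ (V₀/V)^(Q_out/(Q_in−Q_out)) = 36.38 × (1418/3382.13)^(1.04744) = 14.6366 g.
C = m/V = 14.6366/3382.13 = 0.00432761 g/L.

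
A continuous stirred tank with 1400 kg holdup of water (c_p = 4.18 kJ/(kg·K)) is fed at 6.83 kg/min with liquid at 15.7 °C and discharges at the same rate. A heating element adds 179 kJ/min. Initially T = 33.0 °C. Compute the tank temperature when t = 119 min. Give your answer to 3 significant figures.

M c_p dT/dt = ṁ c_p (T_in − T) + Q̇.
τ = M/ṁ = 204.98 min; T_ss = T_in + Q̇/(ṁ c_p) = 15.7 + 179/(6.83·4.18) = 21.970 °C.
Integrating: T(t) = T_ss + (T₀ − T_ss) e^(−t/τ).
T(119) = 21.970 + (11.030)·e^(−119/204.98) = 21.970 + (11.030)·0.55959 = 28.142 °C.

28.1 °C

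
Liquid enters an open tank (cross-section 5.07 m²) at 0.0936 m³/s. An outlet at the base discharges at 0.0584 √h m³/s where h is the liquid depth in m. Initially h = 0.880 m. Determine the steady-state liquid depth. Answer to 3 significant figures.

A dh/dt = Q_in − 0.0584 √h. Steady state requires inflow = outflow:
Q_in = 0.0584 √h_ss ⇒ √h_ss = 0.0936/0.0584 = 1.6027.
h_ss = 1.6027² = 2.5688 m. (Since h₀ = 0.880 m < h_ss, the level will rise toward this value.)

2.57 m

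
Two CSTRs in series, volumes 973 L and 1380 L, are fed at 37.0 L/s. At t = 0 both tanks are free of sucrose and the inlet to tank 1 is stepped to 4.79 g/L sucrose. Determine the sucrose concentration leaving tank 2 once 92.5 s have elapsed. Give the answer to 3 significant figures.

3.77 g/L

Species balance on tank i: dCᵢ/dt = (Cᵢ₋₁ − Cᵢ)/τᵢ with τᵢ = Vᵢ/Q.
τ₁ = 973/37.0 = 26.297 s; τ₂ = 1380/37.0 = 37.297 s.
Solving the cascade with C₁(0)=C₂(0)=0 gives C₂(t) = C_in[1 − (τ₁ e^(−t/τ₁) − τ₂ e^(−t/τ₂))/(τ₁ − τ₂)].
At t = 92.5: e^(−t/τ₁) = 0.029674, e^(−t/τ₂) = 0.083737.
C₂ = 4.79·[1 − (26.297·0.029674 − 37.297·0.083737)/(-11.000)] = 4.79·0.78702 = 3.7698 g/L.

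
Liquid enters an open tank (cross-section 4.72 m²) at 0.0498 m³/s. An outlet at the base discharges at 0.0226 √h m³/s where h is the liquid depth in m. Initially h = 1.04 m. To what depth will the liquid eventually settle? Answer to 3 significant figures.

Volume balance on the tank: A dh/dt = Q_in − 0.0226 √h. At steady state dh/dt = 0:
Q_in = 0.0226 √h_ss ⇒ √h_ss = 0.0498/0.0226 = 2.2035.
h_ss = 2.2035² = 4.8556 m. (Since h₀ = 1.04 m < h_ss, the level will rise toward this value.)

4.86 m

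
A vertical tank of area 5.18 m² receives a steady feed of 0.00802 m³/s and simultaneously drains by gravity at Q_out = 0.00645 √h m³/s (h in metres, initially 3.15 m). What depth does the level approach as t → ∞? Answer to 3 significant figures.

Unsteady balance on liquid volume: A dh/dt = Q_in − 0.00645 √h. At steady state dh/dt = 0:
Q_in = 0.00645 √h_ss ⇒ √h_ss = 0.00802/0.00645 = 1.2434.
h_ss = 1.2434² = 1.5461 m. (Since h₀ = 3.15 m > h_ss, the level will fall toward this value.)

1.55 m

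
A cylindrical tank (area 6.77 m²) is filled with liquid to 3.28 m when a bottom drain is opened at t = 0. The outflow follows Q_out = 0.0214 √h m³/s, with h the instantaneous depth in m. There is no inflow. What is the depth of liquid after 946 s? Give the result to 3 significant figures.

0.0998 m

Mass balance (ρ constant): A dh/dt = −0.0214 √h.
Separate and integrate: 2(√h − √h₀) = −(0.0214/A) t.
√h = √3.28 − 0.0214·946/(2·6.77) = 1.8111 − 1.4952 = 0.31592.
h = 0.31592² = 0.099807 m.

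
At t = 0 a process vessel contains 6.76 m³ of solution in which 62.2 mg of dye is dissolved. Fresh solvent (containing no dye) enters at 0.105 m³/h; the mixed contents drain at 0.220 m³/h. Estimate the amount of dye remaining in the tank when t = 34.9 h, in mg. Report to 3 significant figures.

11.1 mg

Let m(t) be the amount of dye. Volume: V(t) = V₀ + (Q_in − Q_out) t = 6.76 − 0.11500 t; V(34.9) = 2.7465 m³.
No dye enters, so dm/dt = −Q_out · (m/V).
dm/m = −Q_out dt/(V₀ − 0.11500 t); integrating gives ln(m/m₀) = −(Q_out/(Q_in−Q_out)) ln(V/V₀).
m = m₀ (V₀/V)^(Q_out/(Q_in−Q_out)) = 62.2 × (6.76/2.7465)^(-1.9130) = 11.104 mg.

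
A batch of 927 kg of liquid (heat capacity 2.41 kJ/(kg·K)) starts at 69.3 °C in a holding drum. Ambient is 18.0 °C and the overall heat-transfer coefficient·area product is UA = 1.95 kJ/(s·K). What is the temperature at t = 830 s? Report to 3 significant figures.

42.9 °C

M c_p dT/dt = −UA(T − T_amb).
dT/dt = (T_ss − T)/τ with T_ss = T_amb = 18.000 °C, τ = M c_p/UA = 927·2.41/1.95 = 1145.7 s.
This is linear first-order; T(t) = T_ss + (T₀ − T_ss) e^(−t/τ).
T(830) = 18.000 + (51.300)·0.48458 = 42.859 °C.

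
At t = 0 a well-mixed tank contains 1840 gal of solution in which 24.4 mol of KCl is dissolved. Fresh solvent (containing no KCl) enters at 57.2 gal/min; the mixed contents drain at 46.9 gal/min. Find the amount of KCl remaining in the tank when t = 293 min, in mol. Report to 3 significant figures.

Total volume: dV/dt = Q_in − Q_out = 10.300 gal/min, so V(t) = 1840 + 10.300 t and V(293) = 4857.9 gal.
No KCl enters, so dm/dt = −Q_out · (m/V).
Separate: dm/m = −Q_out dt/V(t) ⇒ ln(m/m₀) = −(Q_out/(Q_in−Q_out)) ln(V/V₀).
m = m₀ (V₀/V)^(Q_out/(Q_in−Q_out)) = 24.4 × (1840/4857.9)^(4.5534) = 0.29345 mol.

0.293 mol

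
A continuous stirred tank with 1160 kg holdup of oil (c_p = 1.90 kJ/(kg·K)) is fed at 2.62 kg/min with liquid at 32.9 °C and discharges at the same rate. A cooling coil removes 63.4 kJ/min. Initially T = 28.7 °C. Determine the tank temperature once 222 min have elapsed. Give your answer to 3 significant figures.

25.3 °C

M c_p dT/dt = ṁ c_p (T_in − T) − Q̇.
Rearrange: dT/dt = (T_ss − T)/τ with τ = M/ṁ = 442.75 min and T_ss = T_in − Q̇/(ṁ c_p) = 20.164 °C.
Solution: T(t) = T_ss + (T₀ − T_ss) e^(−t/τ).
T(222) = 20.164 + (8.5360)·e^(−222/442.75) = 20.164 + (8.5360)·0.60567 = 25.334 °C.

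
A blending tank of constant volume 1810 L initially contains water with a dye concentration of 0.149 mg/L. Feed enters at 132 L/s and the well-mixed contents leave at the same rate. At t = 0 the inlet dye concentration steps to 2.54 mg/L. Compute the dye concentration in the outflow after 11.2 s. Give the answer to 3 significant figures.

1.48 mg/L

Mass balance on the solute (V constant): V dC/dt = Q(C_in − C).
So dC/dt = (C_in − C)/τ with τ = V/Q = 1810/132 = 13.712 s.
Integrating: C(t) = C_in + (C₀ − C_in) e^(−t/τ).
C(11.2) = 2.54 + (0.149 − 2.54)·e^(−11.2/13.712) = 2.54 + (-2.3910)·0.44185 = 1.4835 mg/L.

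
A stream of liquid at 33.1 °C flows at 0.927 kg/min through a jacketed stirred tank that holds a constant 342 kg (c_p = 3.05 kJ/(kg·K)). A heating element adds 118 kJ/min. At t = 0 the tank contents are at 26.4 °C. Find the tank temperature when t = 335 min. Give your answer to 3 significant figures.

55.3 °C

Energy balance: M c_p dT/dt = ṁ c_p (T_in − T) + 118.
Rearrange: dT/dt = (T_ss − T)/τ with τ = M/ṁ = 368.93 min and T_ss = T_in + Q̇/(ṁ c_p) = 74.835 °C.
T approaches T_ss exponentially: T(t) = T_ss + (T₀ − T_ss) e^(−t/τ).
T(335) = 74.835 + (-48.435)·e^(−335/368.93) = 74.835 + (-48.435)·0.40332 = 55.300 °C.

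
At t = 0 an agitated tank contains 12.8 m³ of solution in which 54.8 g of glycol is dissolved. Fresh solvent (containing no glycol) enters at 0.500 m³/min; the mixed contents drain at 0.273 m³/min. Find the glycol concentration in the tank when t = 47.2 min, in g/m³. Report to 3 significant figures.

Let m(t) be the amount of glycol. Volume: V(t) = V₀ + (Q_in − Q_out) t = 12.8 + 0.22700 t; V(47.2) = 23.514 m³.
No glycol enters, so dm/dt = −Q_out · (m/V).
dm/m = −Q_out dt/(V₀ + 0.22700 t); integrating gives ln(m/m₀) = −(Q_out/(Q_in−Q_out)) ln(V/V₀).
m = m₀ (V₀/V)^(Q_out/(Q_in−Q_out)) = 54.8 × (12.8/23.514)^(1.2026) = 26.371 g.
C = m/V = 26.371/23.514 = 1.1215 g/m³.

1.12 g/m³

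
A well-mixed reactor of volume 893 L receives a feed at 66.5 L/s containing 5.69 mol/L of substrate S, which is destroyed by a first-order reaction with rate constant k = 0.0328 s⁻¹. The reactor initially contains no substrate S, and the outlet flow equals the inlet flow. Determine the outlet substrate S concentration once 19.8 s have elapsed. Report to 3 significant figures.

3.48 mol/L

Species balance: V dC/dt = Q C_in − Q C − k V C.
dC/dt = (Q/V) C_in − (Q/V + k) C; effective rate a = Q/V + k = 0.074468 + 0.0328 = 0.10727 s⁻¹.
C_ss = Q C_in/(Q + kV) = 3.9501 mol/L; C(t) = C_ss + (C₀ − C_ss) e^(−a t).
C(19.8) = 3.9501 + (-3.9501)·e^(−0.10727·19.8) = 3.9501 + (-3.9501)·0.11956 = 3.4778 mol/L.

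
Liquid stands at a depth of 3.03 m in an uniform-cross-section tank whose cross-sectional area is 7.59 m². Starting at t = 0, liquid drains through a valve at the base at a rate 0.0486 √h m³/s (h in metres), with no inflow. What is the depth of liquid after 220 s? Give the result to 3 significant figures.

1.07 m

With no inflow, A dh/dt = −0.0486 √h.
∫ h^(−1/2) dh = −(0.0486/A) ∫ dt, giving 2√h = 2√h₀ − (0.0486/A) t.
√h = √3.03 − 0.0486·220/(2·7.59) = 1.7407 − 0.70435 = 1.0363.
h = 1.0363² = 1.0740 m.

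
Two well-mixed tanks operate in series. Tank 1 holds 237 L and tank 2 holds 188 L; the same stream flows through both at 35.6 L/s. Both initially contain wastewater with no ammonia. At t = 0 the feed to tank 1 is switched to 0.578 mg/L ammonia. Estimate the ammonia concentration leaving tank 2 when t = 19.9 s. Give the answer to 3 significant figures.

0.489 mg/L

Time constants: τᵢ = Vᵢ/Q for each well-mixed tank.
τ₁ = 237/35.6 = 6.6573 s; τ₂ = 188/35.6 = 5.2809 s.
Solving the cascade with C₁(0)=C₂(0)=0 gives C₂(t) = C_in[1 − (τ₁ e^(−t/τ₁) − τ₂ e^(−t/τ₂))/(τ₁ − τ₂)].
At t = 19.9: e^(−t/τ₁) = 0.050328, e^(−t/τ₂) = 0.023091.
C₂ = 0.578·[1 − (6.6573·0.050328 − 5.2809·0.023091)/(1.3764)] = 0.578·0.84517 = 0.48851 mg/L.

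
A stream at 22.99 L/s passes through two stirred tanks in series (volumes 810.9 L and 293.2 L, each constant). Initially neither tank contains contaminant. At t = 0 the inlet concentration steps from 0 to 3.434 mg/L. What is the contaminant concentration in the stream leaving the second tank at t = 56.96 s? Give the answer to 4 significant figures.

Time constants: τᵢ = Vᵢ/Q for each well-mixed tank.
τ₁ = 810.9/22.99 = 35.2719 s; τ₂ = 293.2/22.99 = 12.7534 s.
Tank 1: C₁ = C_in(1 − e^(−t/τ₁)). Tank 2 (τ₁ ≠ τ₂): C₂ = C_in[1 − (τ₁ e^(−t/τ₁) − τ₂ e^(−t/τ₂))/(τ₁ − τ₂)].
At t = 56.96: e^(−t/τ₁) = 0.198914, e^(−t/τ₂) = 0.0114901.
C₂ = 3.434·[1 − (35.2719·0.198914 − 12.7534·0.0114901)/(22.5185)] = 3.434·0.694939 = 2.38642 mg/L.

2.386 mg/L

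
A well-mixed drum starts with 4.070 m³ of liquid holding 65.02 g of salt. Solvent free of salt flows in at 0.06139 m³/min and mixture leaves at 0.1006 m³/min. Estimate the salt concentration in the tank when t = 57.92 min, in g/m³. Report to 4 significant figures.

Let m(t) be the amount of salt. Volume: V(t) = V₀ + (Q_in − Q_out) t = 4.070 − 0.0392100 t; V(57.92) = 1.79896 m³.
Solute balance: dm/dt = 0 − Q_out C = −Q_out m/V(t).
dm/m = −Q_out dt/(V₀ − 0.0392100 t); integrating gives ln(m/m₀) = −(Q_out/(Q_in−Q_out)) ln(V/V₀).
m = m₀ (V₀/V)^(Q_out/(Q_in−Q_out)) = 65.02 × (4.070/1.79896)^(-2.56567) = 8.00437 g.
C = m/V = 8.00437/1.79896 = 4.44945 g/m³.

4.449 g/m³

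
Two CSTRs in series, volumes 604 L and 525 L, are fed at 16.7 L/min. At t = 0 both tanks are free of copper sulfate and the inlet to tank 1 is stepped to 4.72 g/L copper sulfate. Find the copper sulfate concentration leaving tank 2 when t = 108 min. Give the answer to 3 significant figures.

Time constants: τᵢ = Vᵢ/Q for each well-mixed tank.
τ₁ = 604/16.7 = 36.168 min; τ₂ = 525/16.7 = 31.437 min.
Solving the cascade with C₁(0)=C₂(0)=0 gives C₂(t) = C_in[1 − (τ₁ e^(−t/τ₁) − τ₂ e^(−t/τ₂))/(τ₁ − τ₂)].
At t = 108: e^(−t/τ₁) = 0.050484, e^(−t/τ₂) = 0.032212.
C₂ = 4.72·[1 − (36.168·0.050484 − 31.437·0.032212)/(4.7305)] = 4.72·0.82808 = 3.9086 g/L.

3.91 g/L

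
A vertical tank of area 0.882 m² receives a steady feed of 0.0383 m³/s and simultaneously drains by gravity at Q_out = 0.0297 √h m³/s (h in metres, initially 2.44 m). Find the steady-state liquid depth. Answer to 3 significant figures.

A dh/dt = Q_in − 0.0297 √h. Steady state requires inflow = outflow:
Q_in = 0.0297 √h_ss ⇒ √h_ss = 0.0383/0.0297 = 1.2896.
h_ss = 1.2896² = 1.6630 m. (Since h₀ = 2.44 m > h_ss, the level will fall toward this value.)

1.66 m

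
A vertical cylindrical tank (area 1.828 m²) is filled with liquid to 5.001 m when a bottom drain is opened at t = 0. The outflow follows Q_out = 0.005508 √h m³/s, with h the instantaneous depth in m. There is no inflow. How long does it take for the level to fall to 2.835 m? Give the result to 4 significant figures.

366.8 s

A dh/dt = −Q_out = −0.005508 √h.
Separate and integrate: 2(√h − √h₀) = −(0.005508/A) t.
t = 2A(√h₀ − √h)/0.005508 = 2·1.828·(√5.001 − √2.835)/0.005508
  = 3.65600 × (2.23629 − 1.68375) / 0.005508 = 366.759 s.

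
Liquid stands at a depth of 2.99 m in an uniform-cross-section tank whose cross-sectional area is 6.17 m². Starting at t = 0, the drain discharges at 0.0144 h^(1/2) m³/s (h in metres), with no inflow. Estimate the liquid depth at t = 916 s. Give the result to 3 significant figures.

With no inflow, A dh/dt = −0.0144 √h.
∫ h^(−1/2) dh = −(0.0144/A) ∫ dt, giving 2√h = 2√h₀ − (0.0144/A) t.
√h = √2.99 − 0.0144·916/(2·6.17) = 1.7292 − 1.0689 = 0.66025.
h = 0.66025² = 0.43593 m.

0.436 m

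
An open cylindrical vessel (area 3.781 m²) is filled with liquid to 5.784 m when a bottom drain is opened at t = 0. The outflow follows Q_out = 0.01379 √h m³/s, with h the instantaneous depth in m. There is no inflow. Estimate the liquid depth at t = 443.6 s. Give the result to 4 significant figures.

With no inflow, A dh/dt = −0.01379 √h.
Separate and integrate: 2(√h − √h₀) = −(0.01379/A) t.
√h = √5.784 − 0.01379·443.6/(2·3.781) = 2.40499 − 0.808945 = 1.59605.
h = 1.59605² = 2.54737 m.

2.547 m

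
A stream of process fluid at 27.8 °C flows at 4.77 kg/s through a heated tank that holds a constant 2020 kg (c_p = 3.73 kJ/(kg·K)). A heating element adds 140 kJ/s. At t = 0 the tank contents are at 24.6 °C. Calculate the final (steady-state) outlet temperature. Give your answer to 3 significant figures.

35.7 °C

M c_p dT/dt = ṁ c_p (T_in − T) + Q̇.
At steady state dT/dt = 0 ⇒ T_ss = T_in + Q̇/(ṁ c_p) = 27.8 + 140/(4.77·3.73) = 35.669 °C.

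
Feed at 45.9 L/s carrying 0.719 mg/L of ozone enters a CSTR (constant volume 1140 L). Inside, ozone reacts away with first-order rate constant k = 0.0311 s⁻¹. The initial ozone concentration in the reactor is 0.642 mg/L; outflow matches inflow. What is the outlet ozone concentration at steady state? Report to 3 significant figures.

Accumulation = in − out − consumed: V dC/dt = Q C_in − Q C − k V C.
Steady state (dC/dt = 0): C_ss = Q C_in/(Q + kV) = C_in/(1 + kV/Q).
C_ss = 45.9·0.719/(45.9 + 0.0311·1140) = 33.002/81.354 = 0.40566 mg/L.

0.406 mg/L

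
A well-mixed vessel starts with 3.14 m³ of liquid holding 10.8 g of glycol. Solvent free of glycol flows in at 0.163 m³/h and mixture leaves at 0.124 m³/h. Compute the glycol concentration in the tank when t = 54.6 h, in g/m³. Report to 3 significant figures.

Let m(t) be the amount of glycol. Volume: V(t) = V₀ + (Q_in − Q_out) t = 3.14 + 0.039000 t; V(54.6) = 5.2694 m³.
Species balance (pure solvent in): dm/dt = −Q_out · m/V(t).
Separate: dm/m = −Q_out dt/V(t) ⇒ ln(m/m₀) = −(Q_out/(Q_in−Q_out)) ln(V/V₀).
m = m₀ (V₀/V)^(Q_out/(Q_in−Q_out)) = 10.8 × (3.14/5.2694)^(3.1795) = 2.0825 g.
C = m/V = 2.0825/5.2694 = 0.39520 g/m³.

0.395 g/m³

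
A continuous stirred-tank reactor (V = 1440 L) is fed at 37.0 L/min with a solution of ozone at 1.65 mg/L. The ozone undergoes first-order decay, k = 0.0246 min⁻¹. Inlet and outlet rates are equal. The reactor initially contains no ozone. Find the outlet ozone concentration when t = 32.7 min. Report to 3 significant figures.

Accumulation = in − out − consumed: V dC/dt = Q C_in − Q C − k V C.
dC/dt = (Q/V) C_in − (Q/V + k) C; effective rate a = Q/V + k = 0.025694 + 0.0246 = 0.050294 min⁻¹.
C_ss = Q C_in/(Q + kV) = 0.84295 mg/L; C(t) = C_ss + (C₀ − C_ss) e^(−a t).
C(32.7) = 0.84295 + (-0.84295)·e^(−0.050294·32.7) = 0.84295 + (-0.84295)·0.19308 = 0.68019 mg/L.

0.680 mg/L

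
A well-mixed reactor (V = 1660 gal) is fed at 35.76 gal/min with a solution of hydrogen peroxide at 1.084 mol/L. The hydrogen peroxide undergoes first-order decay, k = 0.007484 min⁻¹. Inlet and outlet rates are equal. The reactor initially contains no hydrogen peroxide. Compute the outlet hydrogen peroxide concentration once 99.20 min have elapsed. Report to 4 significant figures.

0.7593 mol/L

Accumulation = in − out − consumed: V dC/dt = Q C_in − Q C − k V C.
This is linear with rate a = Q/V + k = 0.0290262 min⁻¹.
C_ss = Q C_in/(Q + kV) = 0.804505 mol/L; C(t) = C_ss + (C₀ − C_ss) e^(−a t).
C(99.20) = 0.804505 + (-0.804505)·e^(−0.0290262·99.20) = 0.804505 + (-0.804505)·0.0561687 = 0.759317 mol/L.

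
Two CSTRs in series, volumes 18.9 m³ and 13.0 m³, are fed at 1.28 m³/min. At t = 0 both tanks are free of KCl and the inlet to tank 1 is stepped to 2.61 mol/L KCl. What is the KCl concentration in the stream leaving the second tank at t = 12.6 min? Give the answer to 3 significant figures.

Species balance on tank i: dCᵢ/dt = (Cᵢ₋₁ − Cᵢ)/τᵢ with τᵢ = Vᵢ/Q.
τ₁ = 18.9/1.28 = 14.766 min; τ₂ = 13.0/1.28 = 10.156 min.
Solving the cascade with C₁(0)=C₂(0)=0 gives C₂(t) = C_in[1 − (τ₁ e^(−t/τ₁) − τ₂ e^(−t/τ₂))/(τ₁ − τ₂)].
At t = 12.6: e^(−t/τ₁) = 0.42599, e^(−t/τ₂) = 0.28921.
C₂ = 2.61·[1 − (14.766·0.42599 − 10.156·0.28921)/(4.6094)] = 2.61·0.27261 = 0.71152 mol/L.

0.712 mol/L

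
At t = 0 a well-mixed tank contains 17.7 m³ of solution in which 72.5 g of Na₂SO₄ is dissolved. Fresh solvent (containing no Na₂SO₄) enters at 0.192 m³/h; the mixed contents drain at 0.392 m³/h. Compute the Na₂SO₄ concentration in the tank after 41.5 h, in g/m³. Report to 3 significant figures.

2.23 g/m³

Total volume: dV/dt = Q_in − Q_out = -0.20000 m³/h, so V(t) = 17.7 − 0.20000 t and V(41.5) = 9.4000 m³.
Solute balance: dm/dt = 0 − Q_out C = −Q_out m/V(t).
Separate: dm/m = −Q_out dt/V(t) ⇒ ln(m/m₀) = −(Q_out/(Q_in−Q_out)) ln(V/V₀).
m = m₀ (V₀/V)^(Q_out/(Q_in−Q_out)) = 72.5 × (17.7/9.4000)^(-1.9600) = 20.972 g.
C = m/V = 20.972/9.4000 = 2.2311 g/m³.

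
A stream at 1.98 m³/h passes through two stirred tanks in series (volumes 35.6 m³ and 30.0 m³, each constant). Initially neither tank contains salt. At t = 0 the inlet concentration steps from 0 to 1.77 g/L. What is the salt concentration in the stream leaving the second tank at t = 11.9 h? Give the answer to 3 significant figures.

Species balance on tank i: dCᵢ/dt = (Cᵢ₋₁ − Cᵢ)/τᵢ with τᵢ = Vᵢ/Q.
τ₁ = 35.6/1.98 = 17.980 h; τ₂ = 30.0/1.98 = 15.152 h.
Tank 1: C₁ = C_in(1 − e^(−t/τ₁)). Tank 2 (τ₁ ≠ τ₂): C₂ = C_in[1 − (τ₁ e^(−t/τ₁) − τ₂ e^(−t/τ₂))/(τ₁ − τ₂)].
At t = 11.9: e^(−t/τ₁) = 0.51589, e^(−t/τ₂) = 0.45594.
C₂ = 1.77·[1 − (17.980·0.51589 − 15.152·0.45594)/(2.8283)] = 1.77·0.16291 = 0.28835 g/L.

0.288 g/L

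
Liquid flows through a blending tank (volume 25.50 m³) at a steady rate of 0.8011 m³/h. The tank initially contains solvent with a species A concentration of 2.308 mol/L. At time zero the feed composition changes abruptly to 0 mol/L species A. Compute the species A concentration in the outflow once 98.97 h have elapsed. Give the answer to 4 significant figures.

0.1030 mol/L

Mass balance on the solute (V constant): V dC/dt = Q(C_in − C).
Time constant τ = V/Q = 25.50/0.8011 = 31.8312 h.
Solution: C(t) = C_in + (C₀ − C_in) e^(−t/τ).
C(98.97) = 0 + (2.308 − 0)·e^(−98.97/31.8312) = 0 + (2.30800)·0.0446362 = 0.103020 mol/L.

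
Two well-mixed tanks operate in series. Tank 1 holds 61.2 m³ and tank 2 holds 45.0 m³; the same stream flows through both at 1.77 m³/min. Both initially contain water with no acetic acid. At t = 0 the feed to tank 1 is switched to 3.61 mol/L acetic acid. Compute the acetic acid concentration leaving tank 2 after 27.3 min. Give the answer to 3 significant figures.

0.844 mol/L

Species balance on tank i: dCᵢ/dt = (Cᵢ₋₁ − Cᵢ)/τᵢ with τᵢ = Vᵢ/Q.
τ₁ = 61.2/1.77 = 34.576 min; τ₂ = 45.0/1.77 = 25.424 min.
Tank 1: C₁ = C_in(1 − e^(−t/τ₁)). Tank 2 (τ₁ ≠ τ₂): C₂ = C_in[1 − (τ₁ e^(−t/τ₁) − τ₂ e^(−t/τ₂))/(τ₁ − τ₂)].
At t = 27.3: e^(−t/τ₁) = 0.45405, e^(−t/τ₂) = 0.34171.
C₂ = 3.61·[1 − (34.576·0.45405 − 25.424·0.34171)/(9.1525)] = 3.61·0.23391 = 0.84440 mol/L.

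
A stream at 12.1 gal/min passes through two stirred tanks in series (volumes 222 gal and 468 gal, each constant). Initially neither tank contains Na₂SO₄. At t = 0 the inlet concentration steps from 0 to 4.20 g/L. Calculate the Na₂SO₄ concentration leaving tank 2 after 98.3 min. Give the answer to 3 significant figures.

3.59 g/L

Each tank obeys Vᵢ dCᵢ/dt = Q(Cᵢ₋₁ − Cᵢ), so τᵢ = Vᵢ/Q.
τ₁ = 222/12.1 = 18.347 min; τ₂ = 468/12.1 = 38.678 min.
Solving the cascade with C₁(0)=C₂(0)=0 gives C₂(t) = C_in[1 − (τ₁ e^(−t/τ₁) − τ₂ e^(−t/τ₂))/(τ₁ − τ₂)].
At t = 98.3: e^(−t/τ₁) = 0.0047113, e^(−t/τ₂) = 0.078747.
C₂ = 4.20·[1 − (18.347·0.0047113 − 38.678·0.078747)/(-20.331)] = 4.20·0.85444 = 3.5887 g/L.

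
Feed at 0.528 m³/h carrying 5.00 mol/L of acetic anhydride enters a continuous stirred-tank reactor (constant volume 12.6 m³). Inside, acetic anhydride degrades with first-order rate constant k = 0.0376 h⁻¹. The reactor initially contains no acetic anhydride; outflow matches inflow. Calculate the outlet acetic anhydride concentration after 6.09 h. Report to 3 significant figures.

Accumulation = in − out − consumed: V dC/dt = Q C_in − Q C − k V C.
This is linear with rate a = Q/V + k = 0.079505 h⁻¹.
C_ss = Q C_in/(Q + kV) = 2.6354 mol/L; C(t) = C_ss + (C₀ − C_ss) e^(−a t).
C(6.09) = 2.6354 + (-2.6354)·e^(−0.079505·6.09) = 2.6354 + (-2.6354)·0.61620 = 1.0115 mol/L.

1.01 mol/L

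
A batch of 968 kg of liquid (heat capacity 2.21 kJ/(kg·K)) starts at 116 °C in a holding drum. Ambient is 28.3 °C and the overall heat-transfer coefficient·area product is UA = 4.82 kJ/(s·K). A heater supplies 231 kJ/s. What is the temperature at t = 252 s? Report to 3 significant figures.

98.8 °C

M c_p dT/dt = −UA(T − T_amb) + Q̇.
dT/dt = (T_ss − T)/τ with T_ss = T_amb + Q̇/UA = 28.3 + 231/4.82 = 76.225 °C, τ = M c_p/UA = 968·2.21/4.82 = 443.83 s.
This is linear first-order; T(t) = T_ss + (T₀ − T_ss) e^(−t/τ).
T(252) = 76.225 + (39.775)·0.56678 = 98.769 °C.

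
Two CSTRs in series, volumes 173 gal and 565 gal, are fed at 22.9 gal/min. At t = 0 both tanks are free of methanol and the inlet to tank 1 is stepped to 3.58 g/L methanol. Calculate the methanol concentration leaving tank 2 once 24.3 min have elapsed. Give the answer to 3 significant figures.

1.72 g/L

Species balance on tank i: dCᵢ/dt = (Cᵢ₋₁ − Cᵢ)/τᵢ with τᵢ = Vᵢ/Q.
τ₁ = 173/22.9 = 7.5546 min; τ₂ = 565/22.9 = 24.672 min.
Tank 1: C₁ = C_in(1 − e^(−t/τ₁)). Tank 2 (τ₁ ≠ τ₂): C₂ = C_in[1 − (τ₁ e^(−t/τ₁) − τ₂ e^(−t/τ₂))/(τ₁ − τ₂)].
At t = 24.3: e^(−t/τ₁) = 0.040092, e^(−t/τ₂) = 0.37348.
C₂ = 3.58·[1 − (7.5546·0.040092 − 24.672·0.37348)/(-17.118)] = 3.58·0.47939 = 1.7162 g/L.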